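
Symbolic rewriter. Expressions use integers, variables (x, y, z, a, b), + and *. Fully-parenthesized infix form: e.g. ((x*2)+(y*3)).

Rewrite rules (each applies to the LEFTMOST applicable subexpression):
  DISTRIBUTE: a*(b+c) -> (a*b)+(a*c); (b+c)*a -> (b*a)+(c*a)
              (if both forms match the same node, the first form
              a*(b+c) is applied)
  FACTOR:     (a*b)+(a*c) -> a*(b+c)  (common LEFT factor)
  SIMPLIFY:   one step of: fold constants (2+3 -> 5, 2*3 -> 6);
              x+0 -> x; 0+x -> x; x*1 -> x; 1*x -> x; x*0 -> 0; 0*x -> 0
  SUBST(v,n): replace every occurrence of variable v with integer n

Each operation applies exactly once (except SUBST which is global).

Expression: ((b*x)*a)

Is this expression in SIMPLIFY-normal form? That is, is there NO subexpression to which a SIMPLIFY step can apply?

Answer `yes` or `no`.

Expression: ((b*x)*a)
Scanning for simplifiable subexpressions (pre-order)...
  at root: ((b*x)*a) (not simplifiable)
  at L: (b*x) (not simplifiable)
Result: no simplifiable subexpression found -> normal form.

Answer: yes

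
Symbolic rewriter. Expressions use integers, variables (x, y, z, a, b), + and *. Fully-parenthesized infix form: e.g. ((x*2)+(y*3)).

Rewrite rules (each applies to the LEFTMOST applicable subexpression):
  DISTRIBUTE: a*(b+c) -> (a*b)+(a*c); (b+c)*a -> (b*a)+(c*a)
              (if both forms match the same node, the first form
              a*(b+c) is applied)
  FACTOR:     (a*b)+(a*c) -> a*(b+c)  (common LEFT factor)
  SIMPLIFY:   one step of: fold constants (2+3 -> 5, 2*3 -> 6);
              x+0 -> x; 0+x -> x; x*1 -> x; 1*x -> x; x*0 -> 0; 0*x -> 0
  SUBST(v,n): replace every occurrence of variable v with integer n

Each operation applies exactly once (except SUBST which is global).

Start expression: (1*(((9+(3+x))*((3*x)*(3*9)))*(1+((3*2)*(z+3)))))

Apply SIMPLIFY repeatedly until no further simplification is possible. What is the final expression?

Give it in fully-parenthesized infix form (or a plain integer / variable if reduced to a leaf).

Answer: (((9+(3+x))*((3*x)*27))*(1+(6*(z+3))))

Derivation:
Start: (1*(((9+(3+x))*((3*x)*(3*9)))*(1+((3*2)*(z+3)))))
Step 1: at root: (1*(((9+(3+x))*((3*x)*(3*9)))*(1+((3*2)*(z+3))))) -> (((9+(3+x))*((3*x)*(3*9)))*(1+((3*2)*(z+3)))); overall: (1*(((9+(3+x))*((3*x)*(3*9)))*(1+((3*2)*(z+3))))) -> (((9+(3+x))*((3*x)*(3*9)))*(1+((3*2)*(z+3))))
Step 2: at LRR: (3*9) -> 27; overall: (((9+(3+x))*((3*x)*(3*9)))*(1+((3*2)*(z+3)))) -> (((9+(3+x))*((3*x)*27))*(1+((3*2)*(z+3))))
Step 3: at RRL: (3*2) -> 6; overall: (((9+(3+x))*((3*x)*27))*(1+((3*2)*(z+3)))) -> (((9+(3+x))*((3*x)*27))*(1+(6*(z+3))))
Fixed point: (((9+(3+x))*((3*x)*27))*(1+(6*(z+3))))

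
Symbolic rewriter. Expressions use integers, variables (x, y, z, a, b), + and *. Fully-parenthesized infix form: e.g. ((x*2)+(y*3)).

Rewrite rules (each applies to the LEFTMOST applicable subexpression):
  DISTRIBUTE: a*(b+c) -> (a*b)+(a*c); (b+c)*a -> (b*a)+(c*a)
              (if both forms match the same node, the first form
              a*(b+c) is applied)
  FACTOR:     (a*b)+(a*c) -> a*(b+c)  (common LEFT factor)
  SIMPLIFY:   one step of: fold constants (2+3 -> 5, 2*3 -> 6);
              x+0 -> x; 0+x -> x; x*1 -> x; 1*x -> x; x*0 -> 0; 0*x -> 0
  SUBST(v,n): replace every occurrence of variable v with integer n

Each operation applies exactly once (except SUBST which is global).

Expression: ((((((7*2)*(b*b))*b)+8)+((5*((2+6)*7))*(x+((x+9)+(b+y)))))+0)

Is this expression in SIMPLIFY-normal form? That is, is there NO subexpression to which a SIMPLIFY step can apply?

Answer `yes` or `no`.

Answer: no

Derivation:
Expression: ((((((7*2)*(b*b))*b)+8)+((5*((2+6)*7))*(x+((x+9)+(b+y)))))+0)
Scanning for simplifiable subexpressions (pre-order)...
  at root: ((((((7*2)*(b*b))*b)+8)+((5*((2+6)*7))*(x+((x+9)+(b+y)))))+0) (SIMPLIFIABLE)
  at L: (((((7*2)*(b*b))*b)+8)+((5*((2+6)*7))*(x+((x+9)+(b+y))))) (not simplifiable)
  at LL: ((((7*2)*(b*b))*b)+8) (not simplifiable)
  at LLL: (((7*2)*(b*b))*b) (not simplifiable)
  at LLLL: ((7*2)*(b*b)) (not simplifiable)
  at LLLLL: (7*2) (SIMPLIFIABLE)
  at LLLLR: (b*b) (not simplifiable)
  at LR: ((5*((2+6)*7))*(x+((x+9)+(b+y)))) (not simplifiable)
  at LRL: (5*((2+6)*7)) (not simplifiable)
  at LRLR: ((2+6)*7) (not simplifiable)
  at LRLRL: (2+6) (SIMPLIFIABLE)
  at LRR: (x+((x+9)+(b+y))) (not simplifiable)
  at LRRR: ((x+9)+(b+y)) (not simplifiable)
  at LRRRL: (x+9) (not simplifiable)
  at LRRRR: (b+y) (not simplifiable)
Found simplifiable subexpr at path root: ((((((7*2)*(b*b))*b)+8)+((5*((2+6)*7))*(x+((x+9)+(b+y)))))+0)
One SIMPLIFY step would give: (((((7*2)*(b*b))*b)+8)+((5*((2+6)*7))*(x+((x+9)+(b+y)))))
-> NOT in normal form.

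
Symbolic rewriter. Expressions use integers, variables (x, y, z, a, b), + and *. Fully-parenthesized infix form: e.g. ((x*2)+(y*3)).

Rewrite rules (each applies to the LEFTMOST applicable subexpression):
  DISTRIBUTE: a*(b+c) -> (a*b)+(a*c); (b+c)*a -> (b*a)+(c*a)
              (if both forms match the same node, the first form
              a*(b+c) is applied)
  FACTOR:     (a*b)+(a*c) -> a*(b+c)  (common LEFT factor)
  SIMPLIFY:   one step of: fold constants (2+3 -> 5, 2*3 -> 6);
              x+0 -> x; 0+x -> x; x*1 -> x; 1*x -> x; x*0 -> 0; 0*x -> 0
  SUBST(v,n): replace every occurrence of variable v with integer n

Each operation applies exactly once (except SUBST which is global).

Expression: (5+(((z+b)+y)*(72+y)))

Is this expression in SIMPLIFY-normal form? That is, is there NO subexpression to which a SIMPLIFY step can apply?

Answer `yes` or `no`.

Expression: (5+(((z+b)+y)*(72+y)))
Scanning for simplifiable subexpressions (pre-order)...
  at root: (5+(((z+b)+y)*(72+y))) (not simplifiable)
  at R: (((z+b)+y)*(72+y)) (not simplifiable)
  at RL: ((z+b)+y) (not simplifiable)
  at RLL: (z+b) (not simplifiable)
  at RR: (72+y) (not simplifiable)
Result: no simplifiable subexpression found -> normal form.

Answer: yes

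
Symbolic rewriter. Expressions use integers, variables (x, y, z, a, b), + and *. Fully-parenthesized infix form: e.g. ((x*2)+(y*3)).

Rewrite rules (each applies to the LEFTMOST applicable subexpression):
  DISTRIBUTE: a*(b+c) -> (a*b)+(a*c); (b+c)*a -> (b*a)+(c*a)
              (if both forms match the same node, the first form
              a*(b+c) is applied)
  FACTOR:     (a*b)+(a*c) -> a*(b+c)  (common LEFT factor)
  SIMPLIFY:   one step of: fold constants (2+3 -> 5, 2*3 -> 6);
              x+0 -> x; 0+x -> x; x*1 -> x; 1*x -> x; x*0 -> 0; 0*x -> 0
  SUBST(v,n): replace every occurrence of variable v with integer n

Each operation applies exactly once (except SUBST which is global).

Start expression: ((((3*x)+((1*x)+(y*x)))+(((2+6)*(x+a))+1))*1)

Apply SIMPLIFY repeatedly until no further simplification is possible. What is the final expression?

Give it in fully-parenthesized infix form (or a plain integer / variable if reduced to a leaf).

Answer: (((3*x)+(x+(y*x)))+((8*(x+a))+1))

Derivation:
Start: ((((3*x)+((1*x)+(y*x)))+(((2+6)*(x+a))+1))*1)
Step 1: at root: ((((3*x)+((1*x)+(y*x)))+(((2+6)*(x+a))+1))*1) -> (((3*x)+((1*x)+(y*x)))+(((2+6)*(x+a))+1)); overall: ((((3*x)+((1*x)+(y*x)))+(((2+6)*(x+a))+1))*1) -> (((3*x)+((1*x)+(y*x)))+(((2+6)*(x+a))+1))
Step 2: at LRL: (1*x) -> x; overall: (((3*x)+((1*x)+(y*x)))+(((2+6)*(x+a))+1)) -> (((3*x)+(x+(y*x)))+(((2+6)*(x+a))+1))
Step 3: at RLL: (2+6) -> 8; overall: (((3*x)+(x+(y*x)))+(((2+6)*(x+a))+1)) -> (((3*x)+(x+(y*x)))+((8*(x+a))+1))
Fixed point: (((3*x)+(x+(y*x)))+((8*(x+a))+1))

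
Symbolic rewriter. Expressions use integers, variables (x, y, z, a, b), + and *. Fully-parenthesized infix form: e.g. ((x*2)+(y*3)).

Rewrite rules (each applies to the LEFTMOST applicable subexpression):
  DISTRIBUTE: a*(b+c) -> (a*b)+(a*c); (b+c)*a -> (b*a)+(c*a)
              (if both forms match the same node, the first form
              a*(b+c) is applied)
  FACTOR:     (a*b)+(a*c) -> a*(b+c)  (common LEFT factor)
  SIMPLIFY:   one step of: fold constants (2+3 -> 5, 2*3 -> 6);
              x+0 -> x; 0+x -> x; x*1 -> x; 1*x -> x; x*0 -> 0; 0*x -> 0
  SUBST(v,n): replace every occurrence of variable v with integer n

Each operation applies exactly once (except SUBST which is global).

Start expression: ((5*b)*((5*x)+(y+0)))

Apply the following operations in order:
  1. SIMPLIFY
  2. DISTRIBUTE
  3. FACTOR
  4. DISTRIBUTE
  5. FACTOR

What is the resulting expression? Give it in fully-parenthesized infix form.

Start: ((5*b)*((5*x)+(y+0)))
Apply SIMPLIFY at RR (target: (y+0)): ((5*b)*((5*x)+(y+0))) -> ((5*b)*((5*x)+y))
Apply DISTRIBUTE at root (target: ((5*b)*((5*x)+y))): ((5*b)*((5*x)+y)) -> (((5*b)*(5*x))+((5*b)*y))
Apply FACTOR at root (target: (((5*b)*(5*x))+((5*b)*y))): (((5*b)*(5*x))+((5*b)*y)) -> ((5*b)*((5*x)+y))
Apply DISTRIBUTE at root (target: ((5*b)*((5*x)+y))): ((5*b)*((5*x)+y)) -> (((5*b)*(5*x))+((5*b)*y))
Apply FACTOR at root (target: (((5*b)*(5*x))+((5*b)*y))): (((5*b)*(5*x))+((5*b)*y)) -> ((5*b)*((5*x)+y))

Answer: ((5*b)*((5*x)+y))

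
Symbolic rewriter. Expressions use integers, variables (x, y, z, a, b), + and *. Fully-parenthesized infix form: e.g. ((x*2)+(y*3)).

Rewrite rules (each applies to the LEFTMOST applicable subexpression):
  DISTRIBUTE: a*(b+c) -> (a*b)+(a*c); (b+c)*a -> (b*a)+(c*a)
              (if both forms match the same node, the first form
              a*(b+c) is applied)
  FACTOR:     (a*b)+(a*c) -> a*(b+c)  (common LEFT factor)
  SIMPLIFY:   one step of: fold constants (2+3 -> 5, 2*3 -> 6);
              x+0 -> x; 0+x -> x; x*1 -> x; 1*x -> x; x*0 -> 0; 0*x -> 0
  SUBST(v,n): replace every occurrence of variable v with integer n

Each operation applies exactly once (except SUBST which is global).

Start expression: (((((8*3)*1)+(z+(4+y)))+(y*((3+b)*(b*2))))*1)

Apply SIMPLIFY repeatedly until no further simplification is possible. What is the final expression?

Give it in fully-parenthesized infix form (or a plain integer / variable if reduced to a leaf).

Start: (((((8*3)*1)+(z+(4+y)))+(y*((3+b)*(b*2))))*1)
Step 1: at root: (((((8*3)*1)+(z+(4+y)))+(y*((3+b)*(b*2))))*1) -> ((((8*3)*1)+(z+(4+y)))+(y*((3+b)*(b*2)))); overall: (((((8*3)*1)+(z+(4+y)))+(y*((3+b)*(b*2))))*1) -> ((((8*3)*1)+(z+(4+y)))+(y*((3+b)*(b*2))))
Step 2: at LL: ((8*3)*1) -> (8*3); overall: ((((8*3)*1)+(z+(4+y)))+(y*((3+b)*(b*2)))) -> (((8*3)+(z+(4+y)))+(y*((3+b)*(b*2))))
Step 3: at LL: (8*3) -> 24; overall: (((8*3)+(z+(4+y)))+(y*((3+b)*(b*2)))) -> ((24+(z+(4+y)))+(y*((3+b)*(b*2))))
Fixed point: ((24+(z+(4+y)))+(y*((3+b)*(b*2))))

Answer: ((24+(z+(4+y)))+(y*((3+b)*(b*2))))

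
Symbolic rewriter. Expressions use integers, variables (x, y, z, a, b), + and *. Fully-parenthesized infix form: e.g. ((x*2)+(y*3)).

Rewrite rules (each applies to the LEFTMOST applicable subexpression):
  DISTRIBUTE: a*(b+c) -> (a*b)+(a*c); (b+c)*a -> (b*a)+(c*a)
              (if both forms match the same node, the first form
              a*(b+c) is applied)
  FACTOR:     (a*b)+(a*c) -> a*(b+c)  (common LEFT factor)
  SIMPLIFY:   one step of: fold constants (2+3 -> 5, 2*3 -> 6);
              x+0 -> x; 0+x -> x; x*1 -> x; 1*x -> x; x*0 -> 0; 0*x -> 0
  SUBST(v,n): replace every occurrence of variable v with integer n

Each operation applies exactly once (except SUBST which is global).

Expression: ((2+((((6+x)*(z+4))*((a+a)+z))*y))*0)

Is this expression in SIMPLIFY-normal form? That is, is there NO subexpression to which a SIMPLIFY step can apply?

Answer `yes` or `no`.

Expression: ((2+((((6+x)*(z+4))*((a+a)+z))*y))*0)
Scanning for simplifiable subexpressions (pre-order)...
  at root: ((2+((((6+x)*(z+4))*((a+a)+z))*y))*0) (SIMPLIFIABLE)
  at L: (2+((((6+x)*(z+4))*((a+a)+z))*y)) (not simplifiable)
  at LR: ((((6+x)*(z+4))*((a+a)+z))*y) (not simplifiable)
  at LRL: (((6+x)*(z+4))*((a+a)+z)) (not simplifiable)
  at LRLL: ((6+x)*(z+4)) (not simplifiable)
  at LRLLL: (6+x) (not simplifiable)
  at LRLLR: (z+4) (not simplifiable)
  at LRLR: ((a+a)+z) (not simplifiable)
  at LRLRL: (a+a) (not simplifiable)
Found simplifiable subexpr at path root: ((2+((((6+x)*(z+4))*((a+a)+z))*y))*0)
One SIMPLIFY step would give: 0
-> NOT in normal form.

Answer: no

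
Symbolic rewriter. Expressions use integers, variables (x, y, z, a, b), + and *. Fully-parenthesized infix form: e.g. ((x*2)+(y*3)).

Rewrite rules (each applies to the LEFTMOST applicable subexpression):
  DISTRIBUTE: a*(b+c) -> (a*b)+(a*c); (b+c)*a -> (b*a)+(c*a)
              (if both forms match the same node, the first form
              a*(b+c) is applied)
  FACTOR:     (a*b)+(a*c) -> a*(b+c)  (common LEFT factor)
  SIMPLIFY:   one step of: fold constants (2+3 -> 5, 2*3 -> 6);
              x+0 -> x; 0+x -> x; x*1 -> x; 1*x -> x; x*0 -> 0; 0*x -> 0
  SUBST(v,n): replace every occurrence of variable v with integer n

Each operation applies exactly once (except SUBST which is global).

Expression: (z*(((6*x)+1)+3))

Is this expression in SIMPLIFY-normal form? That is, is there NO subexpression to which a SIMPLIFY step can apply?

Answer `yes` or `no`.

Expression: (z*(((6*x)+1)+3))
Scanning for simplifiable subexpressions (pre-order)...
  at root: (z*(((6*x)+1)+3)) (not simplifiable)
  at R: (((6*x)+1)+3) (not simplifiable)
  at RL: ((6*x)+1) (not simplifiable)
  at RLL: (6*x) (not simplifiable)
Result: no simplifiable subexpression found -> normal form.

Answer: yes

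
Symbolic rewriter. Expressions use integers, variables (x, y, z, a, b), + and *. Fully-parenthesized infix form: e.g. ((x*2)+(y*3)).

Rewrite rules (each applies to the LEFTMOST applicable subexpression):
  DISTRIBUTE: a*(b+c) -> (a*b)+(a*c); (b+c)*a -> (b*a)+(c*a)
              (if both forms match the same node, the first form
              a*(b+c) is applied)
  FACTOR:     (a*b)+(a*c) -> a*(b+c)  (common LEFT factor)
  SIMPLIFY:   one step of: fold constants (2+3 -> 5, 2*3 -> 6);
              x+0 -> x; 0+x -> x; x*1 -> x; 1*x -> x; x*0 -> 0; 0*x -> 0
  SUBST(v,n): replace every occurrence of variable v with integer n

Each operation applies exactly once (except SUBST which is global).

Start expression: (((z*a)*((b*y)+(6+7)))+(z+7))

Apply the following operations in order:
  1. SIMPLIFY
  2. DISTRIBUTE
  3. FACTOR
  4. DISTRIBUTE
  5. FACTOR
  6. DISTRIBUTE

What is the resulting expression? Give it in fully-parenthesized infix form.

Start: (((z*a)*((b*y)+(6+7)))+(z+7))
Apply SIMPLIFY at LRR (target: (6+7)): (((z*a)*((b*y)+(6+7)))+(z+7)) -> (((z*a)*((b*y)+13))+(z+7))
Apply DISTRIBUTE at L (target: ((z*a)*((b*y)+13))): (((z*a)*((b*y)+13))+(z+7)) -> ((((z*a)*(b*y))+((z*a)*13))+(z+7))
Apply FACTOR at L (target: (((z*a)*(b*y))+((z*a)*13))): ((((z*a)*(b*y))+((z*a)*13))+(z+7)) -> (((z*a)*((b*y)+13))+(z+7))
Apply DISTRIBUTE at L (target: ((z*a)*((b*y)+13))): (((z*a)*((b*y)+13))+(z+7)) -> ((((z*a)*(b*y))+((z*a)*13))+(z+7))
Apply FACTOR at L (target: (((z*a)*(b*y))+((z*a)*13))): ((((z*a)*(b*y))+((z*a)*13))+(z+7)) -> (((z*a)*((b*y)+13))+(z+7))
Apply DISTRIBUTE at L (target: ((z*a)*((b*y)+13))): (((z*a)*((b*y)+13))+(z+7)) -> ((((z*a)*(b*y))+((z*a)*13))+(z+7))

Answer: ((((z*a)*(b*y))+((z*a)*13))+(z+7))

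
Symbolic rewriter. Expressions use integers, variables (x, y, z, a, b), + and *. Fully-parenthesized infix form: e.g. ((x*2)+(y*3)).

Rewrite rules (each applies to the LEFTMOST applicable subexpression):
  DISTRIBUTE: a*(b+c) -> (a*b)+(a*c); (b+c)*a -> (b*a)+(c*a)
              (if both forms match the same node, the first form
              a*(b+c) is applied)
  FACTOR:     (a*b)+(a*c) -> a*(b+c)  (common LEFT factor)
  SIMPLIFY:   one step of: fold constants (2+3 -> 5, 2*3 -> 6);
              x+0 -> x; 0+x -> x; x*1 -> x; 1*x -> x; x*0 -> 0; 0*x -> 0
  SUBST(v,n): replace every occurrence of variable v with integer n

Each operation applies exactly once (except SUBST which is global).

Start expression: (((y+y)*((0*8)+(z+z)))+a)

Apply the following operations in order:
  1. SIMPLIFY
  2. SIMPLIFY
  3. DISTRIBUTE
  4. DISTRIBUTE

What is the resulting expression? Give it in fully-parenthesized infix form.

Answer: ((((y*z)+(y*z))+((y+y)*z))+a)

Derivation:
Start: (((y+y)*((0*8)+(z+z)))+a)
Apply SIMPLIFY at LRL (target: (0*8)): (((y+y)*((0*8)+(z+z)))+a) -> (((y+y)*(0+(z+z)))+a)
Apply SIMPLIFY at LR (target: (0+(z+z))): (((y+y)*(0+(z+z)))+a) -> (((y+y)*(z+z))+a)
Apply DISTRIBUTE at L (target: ((y+y)*(z+z))): (((y+y)*(z+z))+a) -> ((((y+y)*z)+((y+y)*z))+a)
Apply DISTRIBUTE at LL (target: ((y+y)*z)): ((((y+y)*z)+((y+y)*z))+a) -> ((((y*z)+(y*z))+((y+y)*z))+a)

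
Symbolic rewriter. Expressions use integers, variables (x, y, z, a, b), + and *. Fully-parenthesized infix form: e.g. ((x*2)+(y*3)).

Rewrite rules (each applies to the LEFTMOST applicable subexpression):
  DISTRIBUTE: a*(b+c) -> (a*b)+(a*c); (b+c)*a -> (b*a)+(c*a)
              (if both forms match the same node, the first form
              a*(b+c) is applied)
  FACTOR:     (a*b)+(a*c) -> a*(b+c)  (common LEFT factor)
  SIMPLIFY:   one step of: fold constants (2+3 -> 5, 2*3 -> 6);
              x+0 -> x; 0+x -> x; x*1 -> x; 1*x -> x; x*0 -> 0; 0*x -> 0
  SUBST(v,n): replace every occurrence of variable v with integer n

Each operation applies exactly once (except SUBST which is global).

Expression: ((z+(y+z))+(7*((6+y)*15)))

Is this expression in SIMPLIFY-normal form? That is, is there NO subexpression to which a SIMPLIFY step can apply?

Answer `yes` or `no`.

Answer: yes

Derivation:
Expression: ((z+(y+z))+(7*((6+y)*15)))
Scanning for simplifiable subexpressions (pre-order)...
  at root: ((z+(y+z))+(7*((6+y)*15))) (not simplifiable)
  at L: (z+(y+z)) (not simplifiable)
  at LR: (y+z) (not simplifiable)
  at R: (7*((6+y)*15)) (not simplifiable)
  at RR: ((6+y)*15) (not simplifiable)
  at RRL: (6+y) (not simplifiable)
Result: no simplifiable subexpression found -> normal form.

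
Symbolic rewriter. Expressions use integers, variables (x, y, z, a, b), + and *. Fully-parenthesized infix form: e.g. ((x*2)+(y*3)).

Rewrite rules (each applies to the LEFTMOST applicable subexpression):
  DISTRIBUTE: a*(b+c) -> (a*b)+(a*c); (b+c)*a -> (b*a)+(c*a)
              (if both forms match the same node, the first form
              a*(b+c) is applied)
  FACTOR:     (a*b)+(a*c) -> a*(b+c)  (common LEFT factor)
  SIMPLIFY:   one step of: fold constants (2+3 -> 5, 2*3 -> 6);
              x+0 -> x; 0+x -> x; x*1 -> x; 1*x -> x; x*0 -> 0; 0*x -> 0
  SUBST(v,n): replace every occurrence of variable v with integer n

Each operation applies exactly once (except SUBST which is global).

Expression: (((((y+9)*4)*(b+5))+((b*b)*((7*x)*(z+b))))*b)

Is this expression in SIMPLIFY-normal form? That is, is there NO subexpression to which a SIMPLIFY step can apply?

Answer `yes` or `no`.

Expression: (((((y+9)*4)*(b+5))+((b*b)*((7*x)*(z+b))))*b)
Scanning for simplifiable subexpressions (pre-order)...
  at root: (((((y+9)*4)*(b+5))+((b*b)*((7*x)*(z+b))))*b) (not simplifiable)
  at L: ((((y+9)*4)*(b+5))+((b*b)*((7*x)*(z+b)))) (not simplifiable)
  at LL: (((y+9)*4)*(b+5)) (not simplifiable)
  at LLL: ((y+9)*4) (not simplifiable)
  at LLLL: (y+9) (not simplifiable)
  at LLR: (b+5) (not simplifiable)
  at LR: ((b*b)*((7*x)*(z+b))) (not simplifiable)
  at LRL: (b*b) (not simplifiable)
  at LRR: ((7*x)*(z+b)) (not simplifiable)
  at LRRL: (7*x) (not simplifiable)
  at LRRR: (z+b) (not simplifiable)
Result: no simplifiable subexpression found -> normal form.

Answer: yes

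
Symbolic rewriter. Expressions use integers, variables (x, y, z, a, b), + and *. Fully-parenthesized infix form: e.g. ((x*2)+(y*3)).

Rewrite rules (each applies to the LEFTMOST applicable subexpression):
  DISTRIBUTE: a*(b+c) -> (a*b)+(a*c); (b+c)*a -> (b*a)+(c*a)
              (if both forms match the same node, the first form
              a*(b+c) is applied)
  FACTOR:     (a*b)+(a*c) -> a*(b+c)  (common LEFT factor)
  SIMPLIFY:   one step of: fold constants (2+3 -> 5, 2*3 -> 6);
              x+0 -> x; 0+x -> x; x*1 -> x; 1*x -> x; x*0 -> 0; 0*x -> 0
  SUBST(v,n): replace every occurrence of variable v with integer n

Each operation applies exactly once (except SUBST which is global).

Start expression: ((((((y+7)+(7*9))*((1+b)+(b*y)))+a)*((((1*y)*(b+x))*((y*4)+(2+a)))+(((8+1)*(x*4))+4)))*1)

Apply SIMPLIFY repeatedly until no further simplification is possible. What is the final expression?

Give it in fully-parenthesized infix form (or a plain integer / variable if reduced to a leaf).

Start: ((((((y+7)+(7*9))*((1+b)+(b*y)))+a)*((((1*y)*(b+x))*((y*4)+(2+a)))+(((8+1)*(x*4))+4)))*1)
Step 1: at root: ((((((y+7)+(7*9))*((1+b)+(b*y)))+a)*((((1*y)*(b+x))*((y*4)+(2+a)))+(((8+1)*(x*4))+4)))*1) -> (((((y+7)+(7*9))*((1+b)+(b*y)))+a)*((((1*y)*(b+x))*((y*4)+(2+a)))+(((8+1)*(x*4))+4))); overall: ((((((y+7)+(7*9))*((1+b)+(b*y)))+a)*((((1*y)*(b+x))*((y*4)+(2+a)))+(((8+1)*(x*4))+4)))*1) -> (((((y+7)+(7*9))*((1+b)+(b*y)))+a)*((((1*y)*(b+x))*((y*4)+(2+a)))+(((8+1)*(x*4))+4)))
Step 2: at LLLR: (7*9) -> 63; overall: (((((y+7)+(7*9))*((1+b)+(b*y)))+a)*((((1*y)*(b+x))*((y*4)+(2+a)))+(((8+1)*(x*4))+4))) -> (((((y+7)+63)*((1+b)+(b*y)))+a)*((((1*y)*(b+x))*((y*4)+(2+a)))+(((8+1)*(x*4))+4)))
Step 3: at RLLL: (1*y) -> y; overall: (((((y+7)+63)*((1+b)+(b*y)))+a)*((((1*y)*(b+x))*((y*4)+(2+a)))+(((8+1)*(x*4))+4))) -> (((((y+7)+63)*((1+b)+(b*y)))+a)*(((y*(b+x))*((y*4)+(2+a)))+(((8+1)*(x*4))+4)))
Step 4: at RRLL: (8+1) -> 9; overall: (((((y+7)+63)*((1+b)+(b*y)))+a)*(((y*(b+x))*((y*4)+(2+a)))+(((8+1)*(x*4))+4))) -> (((((y+7)+63)*((1+b)+(b*y)))+a)*(((y*(b+x))*((y*4)+(2+a)))+((9*(x*4))+4)))
Fixed point: (((((y+7)+63)*((1+b)+(b*y)))+a)*(((y*(b+x))*((y*4)+(2+a)))+((9*(x*4))+4)))

Answer: (((((y+7)+63)*((1+b)+(b*y)))+a)*(((y*(b+x))*((y*4)+(2+a)))+((9*(x*4))+4)))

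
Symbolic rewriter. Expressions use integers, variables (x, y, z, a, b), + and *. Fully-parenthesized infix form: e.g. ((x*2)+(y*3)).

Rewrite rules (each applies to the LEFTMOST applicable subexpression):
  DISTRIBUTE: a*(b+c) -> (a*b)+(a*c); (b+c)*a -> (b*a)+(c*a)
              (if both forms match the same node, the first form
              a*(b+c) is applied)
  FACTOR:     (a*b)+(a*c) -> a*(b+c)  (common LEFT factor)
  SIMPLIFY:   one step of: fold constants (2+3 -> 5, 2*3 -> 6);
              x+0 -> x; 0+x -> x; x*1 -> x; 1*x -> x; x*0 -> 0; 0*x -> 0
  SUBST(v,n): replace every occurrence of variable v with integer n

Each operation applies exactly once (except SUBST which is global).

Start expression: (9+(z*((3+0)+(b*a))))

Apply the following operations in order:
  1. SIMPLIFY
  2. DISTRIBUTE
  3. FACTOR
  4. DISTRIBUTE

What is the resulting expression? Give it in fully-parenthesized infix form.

Start: (9+(z*((3+0)+(b*a))))
Apply SIMPLIFY at RRL (target: (3+0)): (9+(z*((3+0)+(b*a)))) -> (9+(z*(3+(b*a))))
Apply DISTRIBUTE at R (target: (z*(3+(b*a)))): (9+(z*(3+(b*a)))) -> (9+((z*3)+(z*(b*a))))
Apply FACTOR at R (target: ((z*3)+(z*(b*a)))): (9+((z*3)+(z*(b*a)))) -> (9+(z*(3+(b*a))))
Apply DISTRIBUTE at R (target: (z*(3+(b*a)))): (9+(z*(3+(b*a)))) -> (9+((z*3)+(z*(b*a))))

Answer: (9+((z*3)+(z*(b*a))))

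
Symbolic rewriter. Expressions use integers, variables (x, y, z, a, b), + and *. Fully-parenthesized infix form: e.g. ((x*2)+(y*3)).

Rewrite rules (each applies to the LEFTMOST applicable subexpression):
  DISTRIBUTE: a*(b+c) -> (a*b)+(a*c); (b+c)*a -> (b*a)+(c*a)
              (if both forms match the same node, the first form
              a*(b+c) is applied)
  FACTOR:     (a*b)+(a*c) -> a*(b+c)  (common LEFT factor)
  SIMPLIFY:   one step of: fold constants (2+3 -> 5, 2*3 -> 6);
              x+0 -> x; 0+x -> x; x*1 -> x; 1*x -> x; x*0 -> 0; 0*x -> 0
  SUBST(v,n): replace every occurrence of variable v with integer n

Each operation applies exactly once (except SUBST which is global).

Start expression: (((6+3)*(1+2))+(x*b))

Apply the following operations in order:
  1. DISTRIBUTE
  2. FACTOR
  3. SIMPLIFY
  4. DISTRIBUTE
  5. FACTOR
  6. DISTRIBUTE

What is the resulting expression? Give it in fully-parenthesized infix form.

Start: (((6+3)*(1+2))+(x*b))
Apply DISTRIBUTE at L (target: ((6+3)*(1+2))): (((6+3)*(1+2))+(x*b)) -> ((((6+3)*1)+((6+3)*2))+(x*b))
Apply FACTOR at L (target: (((6+3)*1)+((6+3)*2))): ((((6+3)*1)+((6+3)*2))+(x*b)) -> (((6+3)*(1+2))+(x*b))
Apply SIMPLIFY at LL (target: (6+3)): (((6+3)*(1+2))+(x*b)) -> ((9*(1+2))+(x*b))
Apply DISTRIBUTE at L (target: (9*(1+2))): ((9*(1+2))+(x*b)) -> (((9*1)+(9*2))+(x*b))
Apply FACTOR at L (target: ((9*1)+(9*2))): (((9*1)+(9*2))+(x*b)) -> ((9*(1+2))+(x*b))
Apply DISTRIBUTE at L (target: (9*(1+2))): ((9*(1+2))+(x*b)) -> (((9*1)+(9*2))+(x*b))

Answer: (((9*1)+(9*2))+(x*b))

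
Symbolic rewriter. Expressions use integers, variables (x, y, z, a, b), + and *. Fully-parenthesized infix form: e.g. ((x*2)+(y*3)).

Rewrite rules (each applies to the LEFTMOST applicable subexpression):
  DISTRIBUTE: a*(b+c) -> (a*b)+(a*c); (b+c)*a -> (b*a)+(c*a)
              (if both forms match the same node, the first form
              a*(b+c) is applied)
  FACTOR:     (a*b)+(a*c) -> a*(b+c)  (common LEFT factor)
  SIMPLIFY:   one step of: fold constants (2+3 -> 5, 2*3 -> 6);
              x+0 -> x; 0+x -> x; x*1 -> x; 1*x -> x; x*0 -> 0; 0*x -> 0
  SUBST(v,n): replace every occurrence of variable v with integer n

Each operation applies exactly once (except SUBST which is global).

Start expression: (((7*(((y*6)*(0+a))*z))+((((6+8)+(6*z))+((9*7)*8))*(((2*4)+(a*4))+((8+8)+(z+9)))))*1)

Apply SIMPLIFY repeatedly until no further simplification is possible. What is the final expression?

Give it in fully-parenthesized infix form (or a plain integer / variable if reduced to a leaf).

Answer: ((7*(((y*6)*a)*z))+(((14+(6*z))+504)*((8+(a*4))+(16+(z+9)))))

Derivation:
Start: (((7*(((y*6)*(0+a))*z))+((((6+8)+(6*z))+((9*7)*8))*(((2*4)+(a*4))+((8+8)+(z+9)))))*1)
Step 1: at root: (((7*(((y*6)*(0+a))*z))+((((6+8)+(6*z))+((9*7)*8))*(((2*4)+(a*4))+((8+8)+(z+9)))))*1) -> ((7*(((y*6)*(0+a))*z))+((((6+8)+(6*z))+((9*7)*8))*(((2*4)+(a*4))+((8+8)+(z+9))))); overall: (((7*(((y*6)*(0+a))*z))+((((6+8)+(6*z))+((9*7)*8))*(((2*4)+(a*4))+((8+8)+(z+9)))))*1) -> ((7*(((y*6)*(0+a))*z))+((((6+8)+(6*z))+((9*7)*8))*(((2*4)+(a*4))+((8+8)+(z+9)))))
Step 2: at LRLR: (0+a) -> a; overall: ((7*(((y*6)*(0+a))*z))+((((6+8)+(6*z))+((9*7)*8))*(((2*4)+(a*4))+((8+8)+(z+9))))) -> ((7*(((y*6)*a)*z))+((((6+8)+(6*z))+((9*7)*8))*(((2*4)+(a*4))+((8+8)+(z+9)))))
Step 3: at RLLL: (6+8) -> 14; overall: ((7*(((y*6)*a)*z))+((((6+8)+(6*z))+((9*7)*8))*(((2*4)+(a*4))+((8+8)+(z+9))))) -> ((7*(((y*6)*a)*z))+(((14+(6*z))+((9*7)*8))*(((2*4)+(a*4))+((8+8)+(z+9)))))
Step 4: at RLRL: (9*7) -> 63; overall: ((7*(((y*6)*a)*z))+(((14+(6*z))+((9*7)*8))*(((2*4)+(a*4))+((8+8)+(z+9))))) -> ((7*(((y*6)*a)*z))+(((14+(6*z))+(63*8))*(((2*4)+(a*4))+((8+8)+(z+9)))))
Step 5: at RLR: (63*8) -> 504; overall: ((7*(((y*6)*a)*z))+(((14+(6*z))+(63*8))*(((2*4)+(a*4))+((8+8)+(z+9))))) -> ((7*(((y*6)*a)*z))+(((14+(6*z))+504)*(((2*4)+(a*4))+((8+8)+(z+9)))))
Step 6: at RRLL: (2*4) -> 8; overall: ((7*(((y*6)*a)*z))+(((14+(6*z))+504)*(((2*4)+(a*4))+((8+8)+(z+9))))) -> ((7*(((y*6)*a)*z))+(((14+(6*z))+504)*((8+(a*4))+((8+8)+(z+9)))))
Step 7: at RRRL: (8+8) -> 16; overall: ((7*(((y*6)*a)*z))+(((14+(6*z))+504)*((8+(a*4))+((8+8)+(z+9))))) -> ((7*(((y*6)*a)*z))+(((14+(6*z))+504)*((8+(a*4))+(16+(z+9)))))
Fixed point: ((7*(((y*6)*a)*z))+(((14+(6*z))+504)*((8+(a*4))+(16+(z+9)))))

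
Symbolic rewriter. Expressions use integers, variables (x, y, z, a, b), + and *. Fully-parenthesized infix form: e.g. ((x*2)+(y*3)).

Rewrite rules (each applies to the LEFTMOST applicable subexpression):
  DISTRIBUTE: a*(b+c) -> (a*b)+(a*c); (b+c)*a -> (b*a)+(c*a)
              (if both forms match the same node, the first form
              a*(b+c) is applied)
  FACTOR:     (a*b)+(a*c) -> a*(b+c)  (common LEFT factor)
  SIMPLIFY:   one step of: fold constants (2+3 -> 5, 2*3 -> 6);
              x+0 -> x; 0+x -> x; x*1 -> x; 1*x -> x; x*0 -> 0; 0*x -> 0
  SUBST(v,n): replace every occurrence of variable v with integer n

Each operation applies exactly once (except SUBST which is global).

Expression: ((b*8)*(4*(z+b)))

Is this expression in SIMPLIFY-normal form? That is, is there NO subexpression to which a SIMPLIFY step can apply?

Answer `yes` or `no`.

Expression: ((b*8)*(4*(z+b)))
Scanning for simplifiable subexpressions (pre-order)...
  at root: ((b*8)*(4*(z+b))) (not simplifiable)
  at L: (b*8) (not simplifiable)
  at R: (4*(z+b)) (not simplifiable)
  at RR: (z+b) (not simplifiable)
Result: no simplifiable subexpression found -> normal form.

Answer: yes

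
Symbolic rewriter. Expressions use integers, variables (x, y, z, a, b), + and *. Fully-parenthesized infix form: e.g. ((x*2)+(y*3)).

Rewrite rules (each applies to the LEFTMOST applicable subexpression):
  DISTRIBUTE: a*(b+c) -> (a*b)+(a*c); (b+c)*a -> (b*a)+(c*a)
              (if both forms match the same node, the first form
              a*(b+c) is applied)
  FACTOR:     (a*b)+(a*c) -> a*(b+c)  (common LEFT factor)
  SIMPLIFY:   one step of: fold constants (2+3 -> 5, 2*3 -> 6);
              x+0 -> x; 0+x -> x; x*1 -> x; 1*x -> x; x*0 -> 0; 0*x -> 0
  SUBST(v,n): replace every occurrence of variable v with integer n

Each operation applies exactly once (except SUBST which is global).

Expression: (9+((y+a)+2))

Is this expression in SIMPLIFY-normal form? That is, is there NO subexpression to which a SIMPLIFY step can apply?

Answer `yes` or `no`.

Expression: (9+((y+a)+2))
Scanning for simplifiable subexpressions (pre-order)...
  at root: (9+((y+a)+2)) (not simplifiable)
  at R: ((y+a)+2) (not simplifiable)
  at RL: (y+a) (not simplifiable)
Result: no simplifiable subexpression found -> normal form.

Answer: yes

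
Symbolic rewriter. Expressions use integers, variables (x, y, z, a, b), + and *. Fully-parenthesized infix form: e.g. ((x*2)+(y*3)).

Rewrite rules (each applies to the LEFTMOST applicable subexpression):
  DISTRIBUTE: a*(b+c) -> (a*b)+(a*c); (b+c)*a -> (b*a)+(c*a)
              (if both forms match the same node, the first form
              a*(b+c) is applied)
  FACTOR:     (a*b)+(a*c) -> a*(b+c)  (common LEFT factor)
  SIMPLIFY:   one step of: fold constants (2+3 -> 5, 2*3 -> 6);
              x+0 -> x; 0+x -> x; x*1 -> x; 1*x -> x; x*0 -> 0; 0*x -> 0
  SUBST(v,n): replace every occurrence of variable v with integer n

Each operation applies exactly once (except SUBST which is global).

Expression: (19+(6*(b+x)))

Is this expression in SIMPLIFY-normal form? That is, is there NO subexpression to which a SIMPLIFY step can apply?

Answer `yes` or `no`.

Answer: yes

Derivation:
Expression: (19+(6*(b+x)))
Scanning for simplifiable subexpressions (pre-order)...
  at root: (19+(6*(b+x))) (not simplifiable)
  at R: (6*(b+x)) (not simplifiable)
  at RR: (b+x) (not simplifiable)
Result: no simplifiable subexpression found -> normal form.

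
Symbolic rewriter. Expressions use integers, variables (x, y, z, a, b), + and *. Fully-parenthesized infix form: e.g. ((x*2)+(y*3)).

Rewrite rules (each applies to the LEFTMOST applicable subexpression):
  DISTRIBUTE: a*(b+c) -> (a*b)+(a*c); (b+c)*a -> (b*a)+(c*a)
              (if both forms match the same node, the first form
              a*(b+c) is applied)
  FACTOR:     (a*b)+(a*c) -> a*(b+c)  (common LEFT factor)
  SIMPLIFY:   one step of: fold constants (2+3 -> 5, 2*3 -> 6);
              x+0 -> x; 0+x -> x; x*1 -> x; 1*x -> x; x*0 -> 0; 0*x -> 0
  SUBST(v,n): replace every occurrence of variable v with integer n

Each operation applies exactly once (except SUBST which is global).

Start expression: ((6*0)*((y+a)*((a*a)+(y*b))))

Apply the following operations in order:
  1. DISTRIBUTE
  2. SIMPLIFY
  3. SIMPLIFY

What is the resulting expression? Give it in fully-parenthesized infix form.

Answer: 0

Derivation:
Start: ((6*0)*((y+a)*((a*a)+(y*b))))
Apply DISTRIBUTE at R (target: ((y+a)*((a*a)+(y*b)))): ((6*0)*((y+a)*((a*a)+(y*b)))) -> ((6*0)*(((y+a)*(a*a))+((y+a)*(y*b))))
Apply SIMPLIFY at L (target: (6*0)): ((6*0)*(((y+a)*(a*a))+((y+a)*(y*b)))) -> (0*(((y+a)*(a*a))+((y+a)*(y*b))))
Apply SIMPLIFY at root (target: (0*(((y+a)*(a*a))+((y+a)*(y*b))))): (0*(((y+a)*(a*a))+((y+a)*(y*b)))) -> 0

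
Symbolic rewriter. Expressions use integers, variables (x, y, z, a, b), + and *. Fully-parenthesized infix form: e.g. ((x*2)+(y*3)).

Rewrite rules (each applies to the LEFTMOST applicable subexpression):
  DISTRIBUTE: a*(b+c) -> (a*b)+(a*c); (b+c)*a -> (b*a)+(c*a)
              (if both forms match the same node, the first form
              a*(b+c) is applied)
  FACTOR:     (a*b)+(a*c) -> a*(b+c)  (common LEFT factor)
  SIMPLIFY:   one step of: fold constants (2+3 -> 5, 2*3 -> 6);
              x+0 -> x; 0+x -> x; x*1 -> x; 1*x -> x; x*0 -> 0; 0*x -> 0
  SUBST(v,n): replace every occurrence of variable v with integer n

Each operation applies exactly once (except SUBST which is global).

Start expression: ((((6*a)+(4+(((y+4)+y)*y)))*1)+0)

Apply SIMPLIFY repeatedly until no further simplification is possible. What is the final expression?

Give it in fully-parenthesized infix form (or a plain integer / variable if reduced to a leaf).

Start: ((((6*a)+(4+(((y+4)+y)*y)))*1)+0)
Step 1: at root: ((((6*a)+(4+(((y+4)+y)*y)))*1)+0) -> (((6*a)+(4+(((y+4)+y)*y)))*1); overall: ((((6*a)+(4+(((y+4)+y)*y)))*1)+0) -> (((6*a)+(4+(((y+4)+y)*y)))*1)
Step 2: at root: (((6*a)+(4+(((y+4)+y)*y)))*1) -> ((6*a)+(4+(((y+4)+y)*y))); overall: (((6*a)+(4+(((y+4)+y)*y)))*1) -> ((6*a)+(4+(((y+4)+y)*y)))
Fixed point: ((6*a)+(4+(((y+4)+y)*y)))

Answer: ((6*a)+(4+(((y+4)+y)*y)))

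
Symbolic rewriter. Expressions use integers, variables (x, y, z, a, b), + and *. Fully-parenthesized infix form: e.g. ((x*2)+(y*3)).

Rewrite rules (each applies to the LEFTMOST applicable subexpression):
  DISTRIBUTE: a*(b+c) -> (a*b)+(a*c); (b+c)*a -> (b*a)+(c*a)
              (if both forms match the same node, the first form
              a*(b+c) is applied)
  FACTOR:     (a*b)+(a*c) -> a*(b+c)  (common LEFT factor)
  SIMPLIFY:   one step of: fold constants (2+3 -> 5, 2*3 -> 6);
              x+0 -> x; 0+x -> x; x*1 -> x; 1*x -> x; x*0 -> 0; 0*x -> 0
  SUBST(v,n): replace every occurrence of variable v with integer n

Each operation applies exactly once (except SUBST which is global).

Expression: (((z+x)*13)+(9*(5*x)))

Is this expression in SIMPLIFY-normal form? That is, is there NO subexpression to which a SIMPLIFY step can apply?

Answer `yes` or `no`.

Expression: (((z+x)*13)+(9*(5*x)))
Scanning for simplifiable subexpressions (pre-order)...
  at root: (((z+x)*13)+(9*(5*x))) (not simplifiable)
  at L: ((z+x)*13) (not simplifiable)
  at LL: (z+x) (not simplifiable)
  at R: (9*(5*x)) (not simplifiable)
  at RR: (5*x) (not simplifiable)
Result: no simplifiable subexpression found -> normal form.

Answer: yes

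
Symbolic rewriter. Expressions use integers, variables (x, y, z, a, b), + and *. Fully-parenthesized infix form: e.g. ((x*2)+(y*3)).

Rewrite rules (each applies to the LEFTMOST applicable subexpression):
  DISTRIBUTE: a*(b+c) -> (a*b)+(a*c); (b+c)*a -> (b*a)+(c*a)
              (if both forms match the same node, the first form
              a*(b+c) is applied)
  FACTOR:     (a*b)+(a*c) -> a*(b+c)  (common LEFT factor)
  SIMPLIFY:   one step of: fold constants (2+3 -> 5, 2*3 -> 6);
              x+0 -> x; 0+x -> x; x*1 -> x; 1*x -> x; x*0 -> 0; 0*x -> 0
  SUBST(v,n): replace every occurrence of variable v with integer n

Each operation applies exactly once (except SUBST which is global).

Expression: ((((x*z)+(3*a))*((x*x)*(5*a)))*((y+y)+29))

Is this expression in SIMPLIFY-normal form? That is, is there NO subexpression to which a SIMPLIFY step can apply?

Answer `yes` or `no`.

Expression: ((((x*z)+(3*a))*((x*x)*(5*a)))*((y+y)+29))
Scanning for simplifiable subexpressions (pre-order)...
  at root: ((((x*z)+(3*a))*((x*x)*(5*a)))*((y+y)+29)) (not simplifiable)
  at L: (((x*z)+(3*a))*((x*x)*(5*a))) (not simplifiable)
  at LL: ((x*z)+(3*a)) (not simplifiable)
  at LLL: (x*z) (not simplifiable)
  at LLR: (3*a) (not simplifiable)
  at LR: ((x*x)*(5*a)) (not simplifiable)
  at LRL: (x*x) (not simplifiable)
  at LRR: (5*a) (not simplifiable)
  at R: ((y+y)+29) (not simplifiable)
  at RL: (y+y) (not simplifiable)
Result: no simplifiable subexpression found -> normal form.

Answer: yes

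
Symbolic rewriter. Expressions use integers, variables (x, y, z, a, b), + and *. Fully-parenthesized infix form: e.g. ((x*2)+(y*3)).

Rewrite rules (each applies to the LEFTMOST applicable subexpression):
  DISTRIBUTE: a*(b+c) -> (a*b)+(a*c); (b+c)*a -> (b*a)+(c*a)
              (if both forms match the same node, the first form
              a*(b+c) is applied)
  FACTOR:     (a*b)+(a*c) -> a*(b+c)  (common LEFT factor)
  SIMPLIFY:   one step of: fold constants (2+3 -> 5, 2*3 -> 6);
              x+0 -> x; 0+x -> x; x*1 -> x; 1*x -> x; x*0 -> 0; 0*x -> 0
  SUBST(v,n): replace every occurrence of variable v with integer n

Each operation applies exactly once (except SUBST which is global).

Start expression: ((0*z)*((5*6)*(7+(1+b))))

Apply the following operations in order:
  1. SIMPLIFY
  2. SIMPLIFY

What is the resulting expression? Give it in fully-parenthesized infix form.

Answer: 0

Derivation:
Start: ((0*z)*((5*6)*(7+(1+b))))
Apply SIMPLIFY at L (target: (0*z)): ((0*z)*((5*6)*(7+(1+b)))) -> (0*((5*6)*(7+(1+b))))
Apply SIMPLIFY at root (target: (0*((5*6)*(7+(1+b))))): (0*((5*6)*(7+(1+b)))) -> 0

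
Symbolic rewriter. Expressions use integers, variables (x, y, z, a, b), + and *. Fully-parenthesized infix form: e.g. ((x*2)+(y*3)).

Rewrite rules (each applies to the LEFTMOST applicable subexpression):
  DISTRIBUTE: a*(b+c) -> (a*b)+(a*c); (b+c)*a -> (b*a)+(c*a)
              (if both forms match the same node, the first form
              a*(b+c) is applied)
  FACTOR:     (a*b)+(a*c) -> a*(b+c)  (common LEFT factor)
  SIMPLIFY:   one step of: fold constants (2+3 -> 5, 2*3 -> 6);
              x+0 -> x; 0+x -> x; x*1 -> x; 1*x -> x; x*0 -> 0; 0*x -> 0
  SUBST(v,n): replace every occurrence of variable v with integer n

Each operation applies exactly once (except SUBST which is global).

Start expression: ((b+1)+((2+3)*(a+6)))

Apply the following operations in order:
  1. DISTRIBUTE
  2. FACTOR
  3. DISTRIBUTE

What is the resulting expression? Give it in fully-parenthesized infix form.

Start: ((b+1)+((2+3)*(a+6)))
Apply DISTRIBUTE at R (target: ((2+3)*(a+6))): ((b+1)+((2+3)*(a+6))) -> ((b+1)+(((2+3)*a)+((2+3)*6)))
Apply FACTOR at R (target: (((2+3)*a)+((2+3)*6))): ((b+1)+(((2+3)*a)+((2+3)*6))) -> ((b+1)+((2+3)*(a+6)))
Apply DISTRIBUTE at R (target: ((2+3)*(a+6))): ((b+1)+((2+3)*(a+6))) -> ((b+1)+(((2+3)*a)+((2+3)*6)))

Answer: ((b+1)+(((2+3)*a)+((2+3)*6)))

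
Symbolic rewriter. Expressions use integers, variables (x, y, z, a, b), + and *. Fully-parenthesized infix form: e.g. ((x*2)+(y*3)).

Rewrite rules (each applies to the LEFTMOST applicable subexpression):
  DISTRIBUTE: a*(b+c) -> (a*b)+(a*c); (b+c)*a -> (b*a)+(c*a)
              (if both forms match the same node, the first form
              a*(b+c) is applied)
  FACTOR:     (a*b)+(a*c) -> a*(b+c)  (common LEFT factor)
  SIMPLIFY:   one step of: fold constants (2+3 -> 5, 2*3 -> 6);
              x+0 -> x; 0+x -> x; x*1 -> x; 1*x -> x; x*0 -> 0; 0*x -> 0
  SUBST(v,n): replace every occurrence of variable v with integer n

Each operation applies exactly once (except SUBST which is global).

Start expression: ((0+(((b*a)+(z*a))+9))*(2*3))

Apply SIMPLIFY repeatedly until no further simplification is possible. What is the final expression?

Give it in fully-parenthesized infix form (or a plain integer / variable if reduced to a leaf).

Start: ((0+(((b*a)+(z*a))+9))*(2*3))
Step 1: at L: (0+(((b*a)+(z*a))+9)) -> (((b*a)+(z*a))+9); overall: ((0+(((b*a)+(z*a))+9))*(2*3)) -> ((((b*a)+(z*a))+9)*(2*3))
Step 2: at R: (2*3) -> 6; overall: ((((b*a)+(z*a))+9)*(2*3)) -> ((((b*a)+(z*a))+9)*6)
Fixed point: ((((b*a)+(z*a))+9)*6)

Answer: ((((b*a)+(z*a))+9)*6)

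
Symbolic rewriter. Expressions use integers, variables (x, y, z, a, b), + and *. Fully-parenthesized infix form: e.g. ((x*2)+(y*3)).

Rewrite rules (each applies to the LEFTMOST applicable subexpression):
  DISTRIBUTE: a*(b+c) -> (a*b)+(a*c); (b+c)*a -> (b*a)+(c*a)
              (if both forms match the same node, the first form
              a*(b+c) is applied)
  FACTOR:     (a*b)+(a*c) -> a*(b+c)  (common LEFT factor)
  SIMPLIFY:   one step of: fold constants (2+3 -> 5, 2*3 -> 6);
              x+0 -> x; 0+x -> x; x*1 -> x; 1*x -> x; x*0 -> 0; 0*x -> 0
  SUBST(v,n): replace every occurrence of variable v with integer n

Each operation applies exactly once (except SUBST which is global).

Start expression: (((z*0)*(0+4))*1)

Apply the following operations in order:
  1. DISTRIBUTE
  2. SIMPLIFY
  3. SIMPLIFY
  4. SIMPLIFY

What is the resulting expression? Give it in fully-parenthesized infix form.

Answer: ((z*0)*4)

Derivation:
Start: (((z*0)*(0+4))*1)
Apply DISTRIBUTE at L (target: ((z*0)*(0+4))): (((z*0)*(0+4))*1) -> ((((z*0)*0)+((z*0)*4))*1)
Apply SIMPLIFY at root (target: ((((z*0)*0)+((z*0)*4))*1)): ((((z*0)*0)+((z*0)*4))*1) -> (((z*0)*0)+((z*0)*4))
Apply SIMPLIFY at L (target: ((z*0)*0)): (((z*0)*0)+((z*0)*4)) -> (0+((z*0)*4))
Apply SIMPLIFY at root (target: (0+((z*0)*4))): (0+((z*0)*4)) -> ((z*0)*4)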